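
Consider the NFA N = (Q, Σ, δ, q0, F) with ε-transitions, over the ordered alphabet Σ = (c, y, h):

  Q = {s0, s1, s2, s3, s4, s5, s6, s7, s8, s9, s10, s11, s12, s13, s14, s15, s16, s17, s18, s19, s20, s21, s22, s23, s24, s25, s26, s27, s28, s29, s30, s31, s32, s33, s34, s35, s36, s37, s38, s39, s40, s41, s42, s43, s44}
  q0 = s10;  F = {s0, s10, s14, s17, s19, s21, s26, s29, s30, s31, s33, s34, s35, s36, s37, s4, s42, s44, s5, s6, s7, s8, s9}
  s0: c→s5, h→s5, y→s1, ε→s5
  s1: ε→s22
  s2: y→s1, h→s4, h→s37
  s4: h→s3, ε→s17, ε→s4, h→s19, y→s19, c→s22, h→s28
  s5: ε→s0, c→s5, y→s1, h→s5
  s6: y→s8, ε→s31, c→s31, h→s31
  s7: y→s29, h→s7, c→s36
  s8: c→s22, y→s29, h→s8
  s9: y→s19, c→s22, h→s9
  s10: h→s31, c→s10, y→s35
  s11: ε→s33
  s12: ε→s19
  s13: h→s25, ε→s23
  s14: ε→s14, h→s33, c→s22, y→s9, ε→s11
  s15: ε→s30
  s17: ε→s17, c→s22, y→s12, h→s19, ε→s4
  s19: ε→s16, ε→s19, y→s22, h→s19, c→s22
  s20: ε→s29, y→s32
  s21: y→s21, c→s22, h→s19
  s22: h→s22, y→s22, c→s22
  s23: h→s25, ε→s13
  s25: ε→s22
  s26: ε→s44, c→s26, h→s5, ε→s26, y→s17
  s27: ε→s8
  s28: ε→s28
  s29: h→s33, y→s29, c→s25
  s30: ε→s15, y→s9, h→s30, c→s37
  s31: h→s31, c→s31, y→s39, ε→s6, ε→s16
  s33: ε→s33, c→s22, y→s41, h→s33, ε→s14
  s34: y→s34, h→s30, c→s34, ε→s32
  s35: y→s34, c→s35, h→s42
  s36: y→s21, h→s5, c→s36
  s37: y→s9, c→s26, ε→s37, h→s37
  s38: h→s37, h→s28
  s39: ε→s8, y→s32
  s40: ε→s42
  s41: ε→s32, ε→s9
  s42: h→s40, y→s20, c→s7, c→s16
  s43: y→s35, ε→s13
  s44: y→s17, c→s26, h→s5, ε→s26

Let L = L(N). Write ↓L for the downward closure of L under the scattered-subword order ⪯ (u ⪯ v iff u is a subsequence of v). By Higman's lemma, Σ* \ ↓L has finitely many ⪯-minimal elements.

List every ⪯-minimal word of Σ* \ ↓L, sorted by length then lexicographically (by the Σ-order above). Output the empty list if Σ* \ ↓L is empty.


min(Σ*\↓L) = [hyc, yyhyyy, yhcchy].

|Q|=45, |F|=23, |δ|=121 (36 ε).
min D↑ (19 st, q0=0, F={9}): 0:c→0,y→1,h→2 1:c→1,y→3,h→4 2:c→2,y→5,h→2 3:c→3,y→3,h→6 4:c→7,y→8,h→4 5:c→9,y→8,h→5 6:c→10,y→11,h→6 7:c→12,y→8,h→7 8:c→9,y→8,h→13 9:c→9,y→9,h→9 10:c→14,y→11,h→10 11:c→9,y→15,h→11 12:c→12,y→16,h→17 13:c→9,y→11,h→13 14:c→14,y→18,h→17 15:c→9,y→9,h→15 16:c→9,y→16,h→15 17:c→17,y→9,h→17 18:c→9,y→15,h→15.
'hyc': |S_i|=[37, 34, 21, 2] end={s22,s25} — reject; 3/3 deletions ∈↓L.
'yyhyyy': |S_i|=[37, 34, 27, 22, 12, 4, 1] end={s22} — reject; 6/6 deletions ∈↓L.
'yhcchy': run [37, 34, 31, 25, 16, 8, 2] end={s1,s22} ∉↓L; 6/6 del acc.
3 obstructions.


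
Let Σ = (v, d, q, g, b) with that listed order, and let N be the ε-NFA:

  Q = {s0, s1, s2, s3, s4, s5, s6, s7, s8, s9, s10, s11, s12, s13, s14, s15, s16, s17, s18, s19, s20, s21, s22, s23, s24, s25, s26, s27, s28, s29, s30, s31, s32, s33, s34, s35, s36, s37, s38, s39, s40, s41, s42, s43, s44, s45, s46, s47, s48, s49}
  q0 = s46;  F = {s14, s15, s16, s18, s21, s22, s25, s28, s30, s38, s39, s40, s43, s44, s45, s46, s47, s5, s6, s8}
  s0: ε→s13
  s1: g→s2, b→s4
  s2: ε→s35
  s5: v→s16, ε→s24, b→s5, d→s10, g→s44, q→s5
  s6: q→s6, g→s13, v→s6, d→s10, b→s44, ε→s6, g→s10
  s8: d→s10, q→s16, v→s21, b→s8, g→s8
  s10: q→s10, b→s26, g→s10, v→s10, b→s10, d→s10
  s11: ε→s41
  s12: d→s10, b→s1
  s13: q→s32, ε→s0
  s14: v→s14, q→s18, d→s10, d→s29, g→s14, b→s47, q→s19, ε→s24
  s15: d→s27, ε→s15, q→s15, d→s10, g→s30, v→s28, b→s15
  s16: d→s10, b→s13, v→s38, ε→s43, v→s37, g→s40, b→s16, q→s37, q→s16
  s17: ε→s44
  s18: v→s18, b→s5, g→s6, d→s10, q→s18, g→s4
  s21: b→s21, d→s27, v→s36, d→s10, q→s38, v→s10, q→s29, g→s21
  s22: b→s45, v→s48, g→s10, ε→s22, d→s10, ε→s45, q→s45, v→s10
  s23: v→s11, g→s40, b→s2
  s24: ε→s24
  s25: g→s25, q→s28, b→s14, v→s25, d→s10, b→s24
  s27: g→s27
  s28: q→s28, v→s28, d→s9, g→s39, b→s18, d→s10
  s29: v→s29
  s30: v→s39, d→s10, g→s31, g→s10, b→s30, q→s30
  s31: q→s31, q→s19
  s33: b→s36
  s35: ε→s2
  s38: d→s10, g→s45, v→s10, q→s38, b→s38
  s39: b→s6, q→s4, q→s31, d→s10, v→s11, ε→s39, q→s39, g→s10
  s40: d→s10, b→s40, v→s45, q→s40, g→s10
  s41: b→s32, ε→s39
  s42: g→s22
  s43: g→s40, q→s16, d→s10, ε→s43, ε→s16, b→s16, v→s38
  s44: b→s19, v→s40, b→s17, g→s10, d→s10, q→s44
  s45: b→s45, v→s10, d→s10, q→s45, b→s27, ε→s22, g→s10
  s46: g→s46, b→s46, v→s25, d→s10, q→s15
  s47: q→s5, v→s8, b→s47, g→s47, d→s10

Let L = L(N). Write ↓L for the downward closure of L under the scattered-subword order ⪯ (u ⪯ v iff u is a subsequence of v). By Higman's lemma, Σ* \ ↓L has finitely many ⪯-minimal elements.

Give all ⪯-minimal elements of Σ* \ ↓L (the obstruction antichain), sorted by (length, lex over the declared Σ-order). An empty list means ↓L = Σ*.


Antichain: [d, qgg, vbbvvv].

|Q|=50, |F|=20, |δ|=159 (19 ε).
min D↑ (19 st, q0=0, F={2}): 0:v→1,d→2,q→3,g→0,b→0 1:v→1,d→2,q→4,g→1,b→5 2:v→2,d→2,q→2,g→2,b→2 3:v→4,d→2,q→3,g→6,b→3 4:v→4,d→2,q→4,g→7,b→8 5:v→5,d→2,q→8,g→5,b→9 6:v→7,d→2,q→6,g→2,b→6 7:v→7,d→2,q→7,g→2,b→10 8:v→8,d→2,q→8,g→10,b→11 9:v→12,d→2,q→11,g→9,b→9 10:v→10,d→2,q→10,g→2,b→13 11:v→14,d→2,q→11,g→13,b→11 12:v→15,d→2,q→14,g→12,b→12 13:v→16,d→2,q→13,g→2,b→13 14:v→17,d→2,q→14,g→16,b→14 15:v→2,d→2,q→17,g→15,b→15 16:v→18,d→2,q→16,g→2,b→16 17:v→2,d→2,q→17,g→18,b→17 18:v→2,d→2,q→18,g→2,b→18 [Hopcroft].
'd': |S_i|=[38, 5] end={s10,s26,s27,s29,s9} — reject; 1/1 single-dels accept.
'qgg': run [38, 31, 20, 8] end={s0,s10,s13,s19,s26,s27,s31,s32} rej; 3/3 del acc.
'vbbvvv': N↓-sim [38, 35, 28, 24, 18, 11, 5] end={s10,s26,s29,s36,s48} ∉↓L; 6/6 single-dels accept.
3 minimals (antichain).


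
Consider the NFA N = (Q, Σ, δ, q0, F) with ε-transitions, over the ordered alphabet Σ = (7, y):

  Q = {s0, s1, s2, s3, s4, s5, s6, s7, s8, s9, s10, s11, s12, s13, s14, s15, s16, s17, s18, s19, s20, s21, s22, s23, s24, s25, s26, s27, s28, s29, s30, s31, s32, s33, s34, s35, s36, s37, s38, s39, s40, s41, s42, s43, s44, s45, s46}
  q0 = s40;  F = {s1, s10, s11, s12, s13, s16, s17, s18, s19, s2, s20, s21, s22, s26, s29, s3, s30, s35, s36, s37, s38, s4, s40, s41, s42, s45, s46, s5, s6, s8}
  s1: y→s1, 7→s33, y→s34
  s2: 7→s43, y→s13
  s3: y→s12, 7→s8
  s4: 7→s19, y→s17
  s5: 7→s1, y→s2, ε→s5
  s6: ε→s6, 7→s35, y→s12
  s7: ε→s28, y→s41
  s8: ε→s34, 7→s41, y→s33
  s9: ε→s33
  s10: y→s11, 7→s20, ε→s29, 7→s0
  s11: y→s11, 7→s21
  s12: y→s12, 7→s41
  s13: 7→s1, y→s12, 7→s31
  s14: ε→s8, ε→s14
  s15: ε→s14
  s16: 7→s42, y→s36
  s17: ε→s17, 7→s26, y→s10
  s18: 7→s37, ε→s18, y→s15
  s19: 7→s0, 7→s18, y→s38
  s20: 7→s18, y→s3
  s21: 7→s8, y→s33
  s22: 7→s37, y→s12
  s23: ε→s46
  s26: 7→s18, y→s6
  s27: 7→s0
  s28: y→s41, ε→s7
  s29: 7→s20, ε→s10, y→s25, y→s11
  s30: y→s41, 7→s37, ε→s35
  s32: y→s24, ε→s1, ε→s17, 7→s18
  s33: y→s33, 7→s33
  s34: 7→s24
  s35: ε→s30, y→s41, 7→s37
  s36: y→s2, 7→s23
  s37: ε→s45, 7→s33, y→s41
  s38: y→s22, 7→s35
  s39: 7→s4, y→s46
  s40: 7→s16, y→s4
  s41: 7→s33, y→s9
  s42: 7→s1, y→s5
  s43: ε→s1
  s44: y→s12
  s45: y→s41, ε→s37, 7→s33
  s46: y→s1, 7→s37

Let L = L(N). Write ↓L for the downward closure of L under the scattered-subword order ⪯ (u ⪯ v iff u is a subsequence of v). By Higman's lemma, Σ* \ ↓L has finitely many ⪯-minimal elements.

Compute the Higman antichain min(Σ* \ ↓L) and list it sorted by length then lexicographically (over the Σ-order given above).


|Q|=47, |F|=30, |δ|=97 (21 ε).
min D↑ (28 st, q0=0, F={15}): 0:7→1,y→2 1:7→3,y→4 2:7→5,y→6 3:7→7,y→8 4:7→9,y→10 5:7→11,y→12 6:7→13,y→14 7:7→15,y→7 8:7→7,y→10 9:7→16,y→7 10:7→7,y→17 11:7→16,y→18 12:7→19,y→20 13:7→11,y→21 14:7→22,y→23 15:7→15,y→15 16:7→15,y→24 17:7→7,y→25 18:7→24,y→15 19:7→16,y→24 20:7→16,y→25 21:7→19,y→25 22:7→11,y→26 23:7→27,y→23 24:7→15,y→15 25:7→24,y→25 26:7→18,y→25 27:7→18,y→15.
'7777': run [41, 34, 24, 10, 2] end={s24,s33} — reject; 4/4 del acc.
'7y7y7': |S_i|=[41, 34, 26, 15, 6, 2] end={s24,s33} — reject; 5/5 single-dels accept.
'7yy77': run [41, 34, 26, 14, 10, 2] end={s24,s33} rej; 5/5 deletions ∈↓L.
'y77yy': run [41, 38, 28, 14, 8, 2] end={s33,s9} — reject; 5/5 deletions ∈↓L.
'yyyy7y': run [41, 38, 32, 27, 14, 7, 2] end={s33,s9} rej; 6/6 deletions ∈↓L.
5 obstructions.

min(Σ*\↓L) = [7777, 7y7y7, 7yy77, y77yy, yyyy7y].


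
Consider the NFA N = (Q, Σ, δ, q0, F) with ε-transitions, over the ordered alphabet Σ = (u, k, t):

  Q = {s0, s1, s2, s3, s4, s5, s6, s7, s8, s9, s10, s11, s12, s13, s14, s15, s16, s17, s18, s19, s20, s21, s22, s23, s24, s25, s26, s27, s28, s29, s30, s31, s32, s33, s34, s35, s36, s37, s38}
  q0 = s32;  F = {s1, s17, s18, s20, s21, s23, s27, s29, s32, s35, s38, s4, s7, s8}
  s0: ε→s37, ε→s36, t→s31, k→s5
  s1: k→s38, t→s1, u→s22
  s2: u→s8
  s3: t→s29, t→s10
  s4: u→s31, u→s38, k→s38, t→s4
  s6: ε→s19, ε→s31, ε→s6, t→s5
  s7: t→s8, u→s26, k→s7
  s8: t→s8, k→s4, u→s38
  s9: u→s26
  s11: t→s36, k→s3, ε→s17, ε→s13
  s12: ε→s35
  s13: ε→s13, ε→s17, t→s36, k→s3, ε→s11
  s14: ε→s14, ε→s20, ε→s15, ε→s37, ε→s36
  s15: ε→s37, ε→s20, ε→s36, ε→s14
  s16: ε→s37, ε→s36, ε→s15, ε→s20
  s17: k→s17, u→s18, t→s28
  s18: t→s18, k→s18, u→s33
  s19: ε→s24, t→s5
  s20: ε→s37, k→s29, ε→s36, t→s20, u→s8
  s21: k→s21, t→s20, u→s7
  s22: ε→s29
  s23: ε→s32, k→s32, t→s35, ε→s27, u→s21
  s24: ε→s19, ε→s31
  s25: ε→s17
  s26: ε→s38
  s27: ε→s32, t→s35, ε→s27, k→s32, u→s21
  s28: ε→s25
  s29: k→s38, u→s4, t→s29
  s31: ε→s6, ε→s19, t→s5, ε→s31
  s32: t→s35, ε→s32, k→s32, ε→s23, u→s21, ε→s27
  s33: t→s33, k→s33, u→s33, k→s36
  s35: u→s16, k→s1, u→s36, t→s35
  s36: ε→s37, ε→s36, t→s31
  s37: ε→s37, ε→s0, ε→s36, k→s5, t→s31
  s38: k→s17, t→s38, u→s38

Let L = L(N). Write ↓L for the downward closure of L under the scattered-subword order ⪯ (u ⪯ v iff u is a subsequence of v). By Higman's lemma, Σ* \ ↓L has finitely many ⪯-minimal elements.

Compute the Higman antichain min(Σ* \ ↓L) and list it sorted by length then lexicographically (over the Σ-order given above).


|Q|=39, |F|=14, |δ|=112 (48 ε).
min D↑ (13 st, q0=0, F={12}): 0:u→1,k→0,t→2 1:u→3,k→1,t→4 2:u→4,k→5,t→2 3:u→6,k→3,t→7 4:u→7,k→8,t→4 5:u→8,k→6,t→5 6:u→6,k→9,t→6 7:u→6,k→10,t→7 8:u→10,k→6,t→8 9:u→11,k→9,t→9 10:u→6,k→6,t→10 11:u→12,k→11,t→11 12:u→12,k→12,t→12 [Hopcroft].
'uuukuu': run [30, 25, 18, 15, 13, 10, 9] end={s0,s19,s24,s31,s33,s36,s37,s5,s6} rej; 6/6 del acc.
'tkkkuu': N↓-sim [30, 24, 18, 14, 13, 10, 9] end={s0,s19,s24,s31,s33,s36,s37,s5,s6} — reject; 6/6 del acc.
2 obstructions.

min(Σ*\↓L) = [uuukuu, tkkkuu].


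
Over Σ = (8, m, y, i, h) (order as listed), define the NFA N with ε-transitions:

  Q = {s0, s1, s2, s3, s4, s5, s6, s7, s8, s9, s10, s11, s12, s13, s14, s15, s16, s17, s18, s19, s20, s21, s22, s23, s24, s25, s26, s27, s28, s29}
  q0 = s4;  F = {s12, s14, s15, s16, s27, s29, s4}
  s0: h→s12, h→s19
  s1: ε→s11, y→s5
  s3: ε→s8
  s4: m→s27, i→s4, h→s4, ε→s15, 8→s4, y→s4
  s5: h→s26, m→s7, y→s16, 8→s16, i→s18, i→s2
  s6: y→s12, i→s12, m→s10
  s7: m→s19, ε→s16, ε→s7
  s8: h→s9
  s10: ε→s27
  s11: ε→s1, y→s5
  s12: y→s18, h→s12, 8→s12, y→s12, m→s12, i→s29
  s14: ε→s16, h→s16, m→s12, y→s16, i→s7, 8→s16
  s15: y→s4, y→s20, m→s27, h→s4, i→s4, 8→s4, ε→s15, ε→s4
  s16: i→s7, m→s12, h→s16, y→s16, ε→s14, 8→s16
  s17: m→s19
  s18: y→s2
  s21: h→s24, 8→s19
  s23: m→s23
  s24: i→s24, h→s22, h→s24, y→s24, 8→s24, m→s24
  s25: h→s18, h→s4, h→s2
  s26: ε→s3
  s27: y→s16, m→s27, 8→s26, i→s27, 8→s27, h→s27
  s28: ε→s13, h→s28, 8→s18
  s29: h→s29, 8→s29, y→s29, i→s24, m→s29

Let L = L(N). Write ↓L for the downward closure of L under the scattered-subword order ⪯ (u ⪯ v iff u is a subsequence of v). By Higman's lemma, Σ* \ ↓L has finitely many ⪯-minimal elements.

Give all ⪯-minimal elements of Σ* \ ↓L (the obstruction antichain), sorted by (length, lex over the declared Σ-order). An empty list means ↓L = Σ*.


|Q|=30, |F|=7, |δ|=82 (13 ε).
min D↑ (6 st, q0=0, F={5}): 0:8→0,m→1,y→0,i→0,h→0 1:8→1,m→1,y→2,i→1,h→1 2:8→2,m→3,y→2,i→2,h→2 3:8→3,m→3,y→3,i→4,h→3 4:8→4,m→4,y→4,i→5,h→4 5:8→5,m→5,y→5,i→5,h→5.
'mymii': run [18, 15, 10, 7, 3, 2] end={s22,s24} rej; 5/5 single-dels accept.
1 minimals (antichain).

A = [mymii].


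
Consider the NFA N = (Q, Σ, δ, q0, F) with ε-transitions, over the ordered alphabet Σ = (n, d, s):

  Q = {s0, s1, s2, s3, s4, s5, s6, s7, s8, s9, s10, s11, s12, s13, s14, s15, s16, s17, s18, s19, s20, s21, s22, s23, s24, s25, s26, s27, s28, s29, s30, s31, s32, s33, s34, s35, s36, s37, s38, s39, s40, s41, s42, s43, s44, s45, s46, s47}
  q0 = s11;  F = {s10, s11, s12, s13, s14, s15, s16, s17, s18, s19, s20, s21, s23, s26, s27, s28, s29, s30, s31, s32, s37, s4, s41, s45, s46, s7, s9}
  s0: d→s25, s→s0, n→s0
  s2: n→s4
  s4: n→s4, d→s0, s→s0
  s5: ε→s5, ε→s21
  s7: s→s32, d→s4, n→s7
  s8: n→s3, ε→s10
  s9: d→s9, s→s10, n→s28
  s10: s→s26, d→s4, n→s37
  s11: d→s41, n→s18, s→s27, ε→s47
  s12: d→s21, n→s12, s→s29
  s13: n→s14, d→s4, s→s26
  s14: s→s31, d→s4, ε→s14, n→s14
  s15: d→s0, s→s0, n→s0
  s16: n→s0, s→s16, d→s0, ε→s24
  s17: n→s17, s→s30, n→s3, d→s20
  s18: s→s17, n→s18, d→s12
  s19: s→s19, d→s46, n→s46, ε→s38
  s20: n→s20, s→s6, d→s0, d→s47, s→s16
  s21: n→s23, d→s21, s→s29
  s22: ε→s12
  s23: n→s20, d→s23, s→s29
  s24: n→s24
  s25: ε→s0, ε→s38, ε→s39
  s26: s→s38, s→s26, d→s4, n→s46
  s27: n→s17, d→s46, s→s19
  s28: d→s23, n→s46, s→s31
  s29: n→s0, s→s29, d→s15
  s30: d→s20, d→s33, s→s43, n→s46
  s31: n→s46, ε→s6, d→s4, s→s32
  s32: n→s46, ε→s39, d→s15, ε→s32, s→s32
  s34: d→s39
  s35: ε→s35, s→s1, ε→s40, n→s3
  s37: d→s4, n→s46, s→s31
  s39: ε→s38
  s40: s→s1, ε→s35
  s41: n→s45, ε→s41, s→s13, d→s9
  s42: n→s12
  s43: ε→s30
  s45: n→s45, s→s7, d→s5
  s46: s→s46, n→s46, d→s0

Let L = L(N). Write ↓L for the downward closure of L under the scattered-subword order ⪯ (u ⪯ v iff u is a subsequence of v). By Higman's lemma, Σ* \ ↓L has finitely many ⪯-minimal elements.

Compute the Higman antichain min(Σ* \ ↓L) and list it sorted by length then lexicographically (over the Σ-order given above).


min(Σ*\↓L) = [sdd, ndsn, dsds, ssnd, ddnnd, dnssdn].

|Q|=48, |F|=27, |δ|=117 (20 ε).
min D↑ (28 st, q0=0, F={21}): 0:n→1,d→2,s→3 1:n→1,d→4,s→5 2:n→6,d→7,s→8 3:n→5,d→9,s→10 4:n→4,d→11,s→12 5:n→5,d→13,s→14 6:n→6,d→11,s→15 7:n→16,d→7,s→17 8:n→18,d→19,s→20 9:n→9,d→21,s→9 10:n→9,d→9,s→10 11:n→22,d→11,s→12 12:n→21,d→23,s→12 13:n→13,d→21,s→24 14:n→9,d→13,s→14 15:n→15,d→19,s→25 16:n→9,d→22,s→26 17:n→27,d→19,s→20 18:n→18,d→19,s→26 19:n→19,d→21,s→21 20:n→9,d→19,s→20 21:n→21,d→21,s→21 22:n→13,d→22,s→12 23:n→21,d→21,s→21 24:n→21,d→21,s→24 25:n→9,d→23,s→25 26:n→9,d→19,s→25 27:n→9,d→19,s→26 (ε-aug+det+¬).
'sdd': |S_i|=[38, 28, 13, 5] end={s0,s25,s38,s39,s47} rej; 3/3 deletions ∈↓L.
'ndsn': |S_i|=[38, 30, 17, 9, 5] end={s0,s24,s25,s38,s39} ∉↓L; 4/4 del acc.
'dsds': run [38, 30, 19, 6, 4] end={s0,s25,s38,s39} rej; 4/4 del acc.
'ssnd': run [38, 28, 20, 11, 5] end={s0,s25,s38,s39,s47} ∉↓L; 4/4 del acc.
'ddnnd': run [38, 30, 23, 18, 11, 5] end={s0,s25,s38,s39,s47} — reject; 5/5 del acc.
'dnssdn': |S_i|=[38, 30, 24, 14, 10, 5, 4] end={s0,s25,s38,s39} — reject; 6/6 single-dels accept.
6 minimals (antichain).


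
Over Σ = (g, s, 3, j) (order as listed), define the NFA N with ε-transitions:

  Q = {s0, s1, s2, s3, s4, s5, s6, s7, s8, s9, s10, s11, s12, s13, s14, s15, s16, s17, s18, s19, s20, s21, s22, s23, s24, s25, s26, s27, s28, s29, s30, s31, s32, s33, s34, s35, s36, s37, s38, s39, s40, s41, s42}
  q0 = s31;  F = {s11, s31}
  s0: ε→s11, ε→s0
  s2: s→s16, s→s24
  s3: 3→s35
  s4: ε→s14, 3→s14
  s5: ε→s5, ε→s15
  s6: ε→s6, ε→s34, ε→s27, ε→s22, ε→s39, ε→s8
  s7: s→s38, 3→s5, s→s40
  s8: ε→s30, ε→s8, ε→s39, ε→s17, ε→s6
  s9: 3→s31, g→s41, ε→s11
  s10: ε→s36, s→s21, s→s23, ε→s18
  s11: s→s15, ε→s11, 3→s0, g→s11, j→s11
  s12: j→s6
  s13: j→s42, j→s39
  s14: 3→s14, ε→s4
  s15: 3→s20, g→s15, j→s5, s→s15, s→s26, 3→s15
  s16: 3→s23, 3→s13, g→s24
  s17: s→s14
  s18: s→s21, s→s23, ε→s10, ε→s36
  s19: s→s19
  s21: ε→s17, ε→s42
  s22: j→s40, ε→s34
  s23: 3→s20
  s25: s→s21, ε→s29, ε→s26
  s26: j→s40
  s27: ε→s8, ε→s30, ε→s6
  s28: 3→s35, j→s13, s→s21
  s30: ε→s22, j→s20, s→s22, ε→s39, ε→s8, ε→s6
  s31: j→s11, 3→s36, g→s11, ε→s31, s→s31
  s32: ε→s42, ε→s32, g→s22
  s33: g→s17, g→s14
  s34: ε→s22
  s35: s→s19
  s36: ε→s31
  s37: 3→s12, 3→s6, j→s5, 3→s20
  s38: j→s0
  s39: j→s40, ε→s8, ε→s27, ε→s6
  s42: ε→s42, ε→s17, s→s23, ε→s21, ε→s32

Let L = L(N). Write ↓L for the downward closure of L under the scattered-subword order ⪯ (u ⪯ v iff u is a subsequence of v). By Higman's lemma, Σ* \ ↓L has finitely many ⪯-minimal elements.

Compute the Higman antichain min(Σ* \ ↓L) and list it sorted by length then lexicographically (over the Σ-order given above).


|Q|=43, |F|=2, |δ|=103 (47 ε).
min D↑ (3 st, q0=0, F={2}): 0:g→1,s→0,3→0,j→1 1:g→1,s→2,3→1,j→1 2:g→2,s→2,3→2,j→2.
'gs': |S_i|=[9, 7, 5] end={s15,s20,s26,s40,s5} rej; 2/2 single-dels accept.
'js': N↓-sim [9, 7, 5] end={s15,s20,s26,s40,s5} ∉↓L; 2/2 deletions ∈↓L.
2 minimals (antichain).

Antichain: [gs, js].


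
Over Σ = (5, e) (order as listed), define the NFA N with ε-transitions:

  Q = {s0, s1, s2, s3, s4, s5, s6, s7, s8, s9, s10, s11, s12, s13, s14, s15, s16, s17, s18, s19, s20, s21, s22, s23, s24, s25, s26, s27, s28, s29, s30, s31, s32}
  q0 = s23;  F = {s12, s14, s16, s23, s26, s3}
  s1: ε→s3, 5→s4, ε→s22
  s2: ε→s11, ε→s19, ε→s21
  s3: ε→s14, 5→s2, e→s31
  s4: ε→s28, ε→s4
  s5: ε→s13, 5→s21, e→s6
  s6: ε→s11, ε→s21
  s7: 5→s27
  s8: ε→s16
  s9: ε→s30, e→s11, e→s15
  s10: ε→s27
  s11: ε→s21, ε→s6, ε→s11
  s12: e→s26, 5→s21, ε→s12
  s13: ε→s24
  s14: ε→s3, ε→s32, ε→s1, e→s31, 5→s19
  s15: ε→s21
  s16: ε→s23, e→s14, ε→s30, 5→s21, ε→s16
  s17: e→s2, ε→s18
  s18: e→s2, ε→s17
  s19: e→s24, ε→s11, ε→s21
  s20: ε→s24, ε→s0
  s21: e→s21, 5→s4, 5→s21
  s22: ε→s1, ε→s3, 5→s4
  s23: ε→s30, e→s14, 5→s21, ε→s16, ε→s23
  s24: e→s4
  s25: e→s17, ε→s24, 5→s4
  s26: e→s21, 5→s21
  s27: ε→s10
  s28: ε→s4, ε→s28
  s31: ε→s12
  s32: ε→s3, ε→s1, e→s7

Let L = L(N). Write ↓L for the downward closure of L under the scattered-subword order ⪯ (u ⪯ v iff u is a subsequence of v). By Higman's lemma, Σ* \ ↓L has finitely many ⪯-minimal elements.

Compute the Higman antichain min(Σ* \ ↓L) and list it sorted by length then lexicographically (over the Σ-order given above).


A = [5, eeee].

|Q|=33, |F|=6, |δ|=73 (44 ε).
min D↑ (5 st, q0=0, F={1}): 0:5→1,e→2 1:5→1,e→1 2:5→1,e→3 3:5→1,e→4 4:5→1,e→1 [Hopcroft].
'5': N↓-sim [22, 10] end={s10,s11,s19,s2,s21,s24,s27,s28,s4,s6} — reject; 1/1 del acc.
'eeee': run [22, 19, 10, 4, 3] end={s21,s28,s4} rej; 4/4 single-dels accept.
2 words, ⪯-incomp.


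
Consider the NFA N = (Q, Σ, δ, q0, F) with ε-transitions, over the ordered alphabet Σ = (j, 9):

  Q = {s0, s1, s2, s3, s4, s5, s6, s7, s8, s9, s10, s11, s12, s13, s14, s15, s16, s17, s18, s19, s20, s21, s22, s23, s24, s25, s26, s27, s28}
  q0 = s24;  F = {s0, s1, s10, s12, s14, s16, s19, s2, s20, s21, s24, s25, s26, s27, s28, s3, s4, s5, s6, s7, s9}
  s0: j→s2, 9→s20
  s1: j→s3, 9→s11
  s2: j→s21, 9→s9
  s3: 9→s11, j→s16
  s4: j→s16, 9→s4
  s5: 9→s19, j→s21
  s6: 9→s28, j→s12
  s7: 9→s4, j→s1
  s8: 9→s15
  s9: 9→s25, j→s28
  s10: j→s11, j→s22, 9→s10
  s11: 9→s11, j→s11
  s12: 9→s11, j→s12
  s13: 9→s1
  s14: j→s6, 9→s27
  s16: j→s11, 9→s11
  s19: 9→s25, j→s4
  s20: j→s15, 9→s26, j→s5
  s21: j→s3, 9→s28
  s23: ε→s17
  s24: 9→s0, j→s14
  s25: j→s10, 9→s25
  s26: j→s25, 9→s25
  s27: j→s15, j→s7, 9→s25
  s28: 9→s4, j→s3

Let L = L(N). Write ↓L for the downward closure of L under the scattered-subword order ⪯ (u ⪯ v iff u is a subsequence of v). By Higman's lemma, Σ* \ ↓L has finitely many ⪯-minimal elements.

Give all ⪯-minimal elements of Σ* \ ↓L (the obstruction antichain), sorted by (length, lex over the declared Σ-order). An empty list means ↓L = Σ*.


A = [jjj9, j99jj, jj9jjj, 9jjjjj, 999jjj, 9999jj].

|Q|=29, |F|=21, |δ|=50 (1 ε).
min D↑ (22 st, q0=0, F={15}): 0:j→1,9→2 1:j→3,9→4 2:j→5,9→6 3:j→7,9→8 4:j→9,9→10 5:j→11,9→12 6:j→13,9→14 7:j→7,9→15 8:j→16,9→17 9:j→18,9→17 10:j→19,9→10 11:j→16,9→8 12:j→8,9→10 13:j→11,9→20 14:j→10,9→10 15:j→15,9→15 16:j→21,9→15 17:j→21,9→17 18:j→16,9→15 19:j→15,9→19 20:j→17,9→10 21:j→15,9→15 (ε-aug+det+¬).
'jjj9': |S_i|=[24, 20, 13, 6, 1] end={s11} rej; 4/4 single-dels accept.
'j99jj': |S_i|=[24, 20, 14, 6, 4, 2] end={s11,s22} — reject; 5/5 single-dels accept.
'jj9jjj': run [24, 20, 13, 7, 4, 2, 1] end={s11} ∉↓L; 6/6 deletions ∈↓L.
'9jjjjj': run [24, 20, 16, 9, 4, 2, 1] end={s11} ∉↓L; 6/6 single-dels accept.
'999jjj': run [24, 20, 15, 10, 7, 4, 2] end={s11,s22} ∉↓L; 6/6 single-dels accept.
'9999jj': run [24, 20, 15, 10, 6, 4, 2] end={s11,s22} rej; 6/6 del acc.
6 minimals (antichain).


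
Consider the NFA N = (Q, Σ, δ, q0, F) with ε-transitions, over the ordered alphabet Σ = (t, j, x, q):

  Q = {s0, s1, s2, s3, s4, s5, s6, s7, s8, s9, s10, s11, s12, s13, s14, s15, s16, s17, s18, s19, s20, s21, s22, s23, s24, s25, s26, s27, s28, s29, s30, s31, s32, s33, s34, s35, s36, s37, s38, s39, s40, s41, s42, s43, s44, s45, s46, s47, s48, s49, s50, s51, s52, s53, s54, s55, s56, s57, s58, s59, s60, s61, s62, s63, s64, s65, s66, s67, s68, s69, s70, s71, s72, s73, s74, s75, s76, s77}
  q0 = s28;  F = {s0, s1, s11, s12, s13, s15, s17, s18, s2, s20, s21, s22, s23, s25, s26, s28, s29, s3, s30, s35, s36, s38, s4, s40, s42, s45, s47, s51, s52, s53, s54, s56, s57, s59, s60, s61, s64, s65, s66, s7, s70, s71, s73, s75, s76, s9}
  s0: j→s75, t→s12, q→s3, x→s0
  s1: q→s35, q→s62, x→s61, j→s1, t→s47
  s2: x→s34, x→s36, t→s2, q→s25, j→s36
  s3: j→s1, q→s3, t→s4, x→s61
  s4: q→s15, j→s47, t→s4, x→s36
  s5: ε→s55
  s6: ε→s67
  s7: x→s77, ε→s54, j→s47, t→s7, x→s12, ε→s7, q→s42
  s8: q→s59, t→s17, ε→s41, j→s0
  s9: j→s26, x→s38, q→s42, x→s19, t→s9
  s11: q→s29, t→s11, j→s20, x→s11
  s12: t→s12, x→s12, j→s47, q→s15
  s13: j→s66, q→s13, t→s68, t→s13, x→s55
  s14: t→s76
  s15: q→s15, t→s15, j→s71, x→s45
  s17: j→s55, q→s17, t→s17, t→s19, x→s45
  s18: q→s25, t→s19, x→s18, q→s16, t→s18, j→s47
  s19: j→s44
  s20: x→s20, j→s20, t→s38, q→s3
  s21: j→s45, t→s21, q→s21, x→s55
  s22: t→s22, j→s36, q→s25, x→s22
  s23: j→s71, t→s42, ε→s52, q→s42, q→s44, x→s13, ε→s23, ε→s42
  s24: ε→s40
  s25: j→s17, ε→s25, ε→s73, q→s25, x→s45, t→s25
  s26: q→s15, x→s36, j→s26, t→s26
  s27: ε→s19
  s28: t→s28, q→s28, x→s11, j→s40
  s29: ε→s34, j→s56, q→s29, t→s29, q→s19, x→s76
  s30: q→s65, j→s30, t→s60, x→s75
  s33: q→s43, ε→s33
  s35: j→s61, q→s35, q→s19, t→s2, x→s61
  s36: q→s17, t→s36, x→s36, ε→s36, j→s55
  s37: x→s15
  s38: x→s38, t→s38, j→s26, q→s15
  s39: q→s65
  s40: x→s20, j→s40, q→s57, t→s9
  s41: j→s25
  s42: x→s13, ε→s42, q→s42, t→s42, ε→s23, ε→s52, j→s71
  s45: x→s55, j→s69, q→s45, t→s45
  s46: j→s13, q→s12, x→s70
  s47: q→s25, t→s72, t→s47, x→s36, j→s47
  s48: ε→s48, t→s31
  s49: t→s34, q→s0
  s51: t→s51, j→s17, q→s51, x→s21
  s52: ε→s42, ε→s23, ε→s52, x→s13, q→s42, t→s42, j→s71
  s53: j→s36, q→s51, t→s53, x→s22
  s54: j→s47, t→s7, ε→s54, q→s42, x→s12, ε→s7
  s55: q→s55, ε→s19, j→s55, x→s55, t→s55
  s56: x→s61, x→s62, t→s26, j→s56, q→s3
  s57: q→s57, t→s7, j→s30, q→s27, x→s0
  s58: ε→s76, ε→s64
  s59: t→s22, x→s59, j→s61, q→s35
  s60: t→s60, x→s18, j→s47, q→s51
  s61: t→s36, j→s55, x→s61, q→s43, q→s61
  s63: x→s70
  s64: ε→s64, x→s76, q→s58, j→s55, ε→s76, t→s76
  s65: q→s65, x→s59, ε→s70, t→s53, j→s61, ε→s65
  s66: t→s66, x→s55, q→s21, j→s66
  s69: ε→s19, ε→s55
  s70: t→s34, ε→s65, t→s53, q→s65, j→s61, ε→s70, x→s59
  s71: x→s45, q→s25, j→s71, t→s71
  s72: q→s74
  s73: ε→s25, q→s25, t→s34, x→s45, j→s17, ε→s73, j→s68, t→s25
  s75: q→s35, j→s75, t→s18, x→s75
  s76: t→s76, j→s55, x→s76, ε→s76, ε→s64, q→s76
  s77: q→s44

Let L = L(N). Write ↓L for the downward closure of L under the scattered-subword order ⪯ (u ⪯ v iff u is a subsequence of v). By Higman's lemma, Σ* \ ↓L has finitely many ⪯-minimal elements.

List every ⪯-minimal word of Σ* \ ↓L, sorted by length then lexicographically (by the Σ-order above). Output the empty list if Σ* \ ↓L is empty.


|Q|=78, |F|=46, |δ|=263 (39 ε).
min D↑ (41 st, q0=0, F={28}): 0:t→0,j→1,x→2,q→0 1:t→3,j→1,x→4,q→5 2:t→2,j→4,x→2,q→6 3:t→3,j→7,x→8,q→9 4:t→8,j→4,x→4,q→10 5:t→11,j→12,x→13,q→5 6:t→6,j→14,x→15,q→6 7:t→7,j→7,x→16,q→17 8:t→8,j→7,x→8,q→17 9:t→9,j→18,x→19,q→9 10:t→20,j→21,x→22,q→10 11:t→11,j→23,x→24,q→9 12:t→25,j→12,x→26,q→27 13:t→24,j→26,x→13,q→10 14:t→7,j→14,x→22,q→10 15:t→15,j→28,x→15,q→15 16:t→16,j→28,x→16,q→29 17:t→17,j→18,x→30,q→17 18:t→18,j→18,x→30,q→31 19:t→19,j→32,x→28,q→19 20:t→20,j→23,x→16,q→17 21:t→23,j→21,x→22,q→33 22:t→16,j→28,x→22,q→22 23:t→23,j→23,x→16,q→31 24:t→24,j→23,x→24,q→17 25:t→25,j→23,x→34,q→35 26:t→34,j→26,x→26,q→33 27:t→36,j→22,x→37,q→27 28:t→28,j→28,x→28,q→28 29:t→29,j→28,x→30,q→29 30:t→30,j→28,x→28,q→30 31:t→31,j→29,x→30,q→31 32:t→32,j→32,x→28,q→38 33:t→39,j→22,x→22,q→33 34:t→34,j→23,x→34,q→31 35:t→35,j→29,x→38,q→35 36:t→36,j→16,x→40,q→35 37:t→40,j→22,x→37,q→33 38:t→38,j→30,x→28,q→38 39:t→39,j→16,x→16,q→31 40:t→40,j→16,x→40,q→31 [Hopcroft].
'xqxj': |S_i|=[60, 44, 34, 14, 4] end={s19,s44,s55,s69} rej; 4/4 deletions ∈↓L.
'jtjxj': |S_i|=[60, 54, 37, 19, 7, 4] end={s19,s44,s55,s69} — reject; 5/5 deletions ∈↓L.
'jtqxx': |S_i|=[60, 54, 37, 21, 9, 3] end={s19,s44,s55} — reject; 5/5 deletions ∈↓L.
'jqjqjj': |S_i|=[60, 54, 48, 34, 25, 10, 4] end={s19,s44,s55,s69} ∉↓L; 6/6 del acc.
4 minimals (antichain).

A = [xqxj, jtjxj, jtqxx, jqjqjj].


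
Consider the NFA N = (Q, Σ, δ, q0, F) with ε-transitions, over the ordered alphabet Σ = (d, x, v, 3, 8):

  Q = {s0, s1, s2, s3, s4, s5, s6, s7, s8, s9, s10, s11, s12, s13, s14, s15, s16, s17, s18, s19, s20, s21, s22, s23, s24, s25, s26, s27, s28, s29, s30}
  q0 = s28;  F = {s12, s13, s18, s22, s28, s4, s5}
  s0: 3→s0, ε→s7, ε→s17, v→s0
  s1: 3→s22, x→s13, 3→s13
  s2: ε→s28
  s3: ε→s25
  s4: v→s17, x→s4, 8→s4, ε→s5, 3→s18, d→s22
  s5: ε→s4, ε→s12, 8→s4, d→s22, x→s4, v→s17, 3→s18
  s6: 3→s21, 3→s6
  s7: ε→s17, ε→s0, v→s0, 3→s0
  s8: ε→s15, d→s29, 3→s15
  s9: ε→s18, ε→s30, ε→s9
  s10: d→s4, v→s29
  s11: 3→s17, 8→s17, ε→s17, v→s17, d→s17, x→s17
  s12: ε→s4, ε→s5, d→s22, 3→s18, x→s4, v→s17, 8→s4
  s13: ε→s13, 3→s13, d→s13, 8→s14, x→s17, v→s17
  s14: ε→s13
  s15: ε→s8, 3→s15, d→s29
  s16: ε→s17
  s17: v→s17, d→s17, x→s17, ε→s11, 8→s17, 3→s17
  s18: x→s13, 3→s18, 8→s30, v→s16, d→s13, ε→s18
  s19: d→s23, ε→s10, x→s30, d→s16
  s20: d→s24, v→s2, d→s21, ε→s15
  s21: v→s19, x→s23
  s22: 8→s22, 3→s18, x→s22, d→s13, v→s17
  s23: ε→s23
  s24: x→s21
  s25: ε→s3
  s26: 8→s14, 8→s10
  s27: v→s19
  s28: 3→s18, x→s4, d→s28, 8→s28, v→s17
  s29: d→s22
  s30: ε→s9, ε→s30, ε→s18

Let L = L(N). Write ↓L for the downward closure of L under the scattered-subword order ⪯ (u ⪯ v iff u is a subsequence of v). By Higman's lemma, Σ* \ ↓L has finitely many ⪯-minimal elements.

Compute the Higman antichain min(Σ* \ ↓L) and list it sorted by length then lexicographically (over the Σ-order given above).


|Q|=31, |F|=7, |δ|=102 (29 ε).
min D↑ (6 st, q0=0, F={2}): 0:d→0,x→1,v→2,3→3,8→0 1:d→4,x→1,v→2,3→3,8→1 2:d→2,x→2,v→2,3→2,8→2 3:d→5,x→5,v→2,3→3,8→3 4:d→5,x→4,v→2,3→3,8→4 5:d→5,x→2,v→2,3→5,8→5.
'v': |S_i|=[13, 3] end={s11,s16,s17} — reject; 1/1 single-dels accept.
'3dx': |S_i|=[13, 8, 4, 2] end={s11,s17} ∉↓L; 3/3 deletions ∈↓L.
'3xx': |S_i|=[13, 8, 4, 2] end={s11,s17} ∉↓L; 3/3 deletions ∈↓L.
'xddx': run [13, 12, 9, 4, 2] end={s11,s17} rej; 4/4 del acc.
4 minimals (antichain).

A = [v, 3dx, 3xx, xddx].


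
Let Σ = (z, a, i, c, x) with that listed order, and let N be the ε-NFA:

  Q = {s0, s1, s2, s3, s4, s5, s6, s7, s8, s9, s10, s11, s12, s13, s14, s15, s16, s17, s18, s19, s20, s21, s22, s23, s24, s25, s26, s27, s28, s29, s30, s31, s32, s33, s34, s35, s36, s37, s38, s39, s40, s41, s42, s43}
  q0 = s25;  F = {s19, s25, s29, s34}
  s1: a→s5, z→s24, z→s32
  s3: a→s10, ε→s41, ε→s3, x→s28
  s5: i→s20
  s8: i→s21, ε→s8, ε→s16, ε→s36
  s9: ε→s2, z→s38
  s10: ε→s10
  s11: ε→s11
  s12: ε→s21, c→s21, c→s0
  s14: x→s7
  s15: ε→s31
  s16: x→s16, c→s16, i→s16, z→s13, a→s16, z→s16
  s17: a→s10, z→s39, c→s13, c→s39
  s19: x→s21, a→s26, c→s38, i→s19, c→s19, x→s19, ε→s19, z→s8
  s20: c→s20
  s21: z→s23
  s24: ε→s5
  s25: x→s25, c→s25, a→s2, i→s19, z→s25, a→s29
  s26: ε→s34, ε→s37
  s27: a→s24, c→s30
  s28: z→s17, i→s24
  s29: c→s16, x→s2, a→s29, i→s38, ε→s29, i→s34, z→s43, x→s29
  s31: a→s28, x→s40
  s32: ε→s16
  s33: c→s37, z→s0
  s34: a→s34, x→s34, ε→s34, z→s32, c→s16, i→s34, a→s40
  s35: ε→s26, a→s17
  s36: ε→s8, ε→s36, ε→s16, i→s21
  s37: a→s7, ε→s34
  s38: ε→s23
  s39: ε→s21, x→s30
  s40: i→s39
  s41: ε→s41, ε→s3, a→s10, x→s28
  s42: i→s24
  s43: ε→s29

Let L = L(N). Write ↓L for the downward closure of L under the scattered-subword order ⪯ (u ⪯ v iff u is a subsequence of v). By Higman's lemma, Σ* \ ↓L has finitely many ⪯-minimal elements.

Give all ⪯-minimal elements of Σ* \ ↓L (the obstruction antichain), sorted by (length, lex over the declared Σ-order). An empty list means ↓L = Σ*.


Antichain: [ac, iz].

|Q|=44, |F|=4, |δ|=92 (27 ε).
min D↑ (5 st, q0=0, F={4}): 0:z→0,a→1,i→2,c→0,x→0 1:z→1,a→1,i→3,c→4,x→1 2:z→4,a→3,i→2,c→2,x→2 3:z→4,a→3,i→3,c→4,x→3 4:z→4,a→4,i→4,c→4,x→4 [Hopcroft].
'ac': run [20, 16, 2] end={s13,s16} — reject; 2/2 deletions ∈↓L.
'iz': run [20, 16, 7] end={s13,s16,s21,s23,s32,s36,s8} ∉↓L; 2/2 single-dels accept.
2 words, ⪯-incomp.


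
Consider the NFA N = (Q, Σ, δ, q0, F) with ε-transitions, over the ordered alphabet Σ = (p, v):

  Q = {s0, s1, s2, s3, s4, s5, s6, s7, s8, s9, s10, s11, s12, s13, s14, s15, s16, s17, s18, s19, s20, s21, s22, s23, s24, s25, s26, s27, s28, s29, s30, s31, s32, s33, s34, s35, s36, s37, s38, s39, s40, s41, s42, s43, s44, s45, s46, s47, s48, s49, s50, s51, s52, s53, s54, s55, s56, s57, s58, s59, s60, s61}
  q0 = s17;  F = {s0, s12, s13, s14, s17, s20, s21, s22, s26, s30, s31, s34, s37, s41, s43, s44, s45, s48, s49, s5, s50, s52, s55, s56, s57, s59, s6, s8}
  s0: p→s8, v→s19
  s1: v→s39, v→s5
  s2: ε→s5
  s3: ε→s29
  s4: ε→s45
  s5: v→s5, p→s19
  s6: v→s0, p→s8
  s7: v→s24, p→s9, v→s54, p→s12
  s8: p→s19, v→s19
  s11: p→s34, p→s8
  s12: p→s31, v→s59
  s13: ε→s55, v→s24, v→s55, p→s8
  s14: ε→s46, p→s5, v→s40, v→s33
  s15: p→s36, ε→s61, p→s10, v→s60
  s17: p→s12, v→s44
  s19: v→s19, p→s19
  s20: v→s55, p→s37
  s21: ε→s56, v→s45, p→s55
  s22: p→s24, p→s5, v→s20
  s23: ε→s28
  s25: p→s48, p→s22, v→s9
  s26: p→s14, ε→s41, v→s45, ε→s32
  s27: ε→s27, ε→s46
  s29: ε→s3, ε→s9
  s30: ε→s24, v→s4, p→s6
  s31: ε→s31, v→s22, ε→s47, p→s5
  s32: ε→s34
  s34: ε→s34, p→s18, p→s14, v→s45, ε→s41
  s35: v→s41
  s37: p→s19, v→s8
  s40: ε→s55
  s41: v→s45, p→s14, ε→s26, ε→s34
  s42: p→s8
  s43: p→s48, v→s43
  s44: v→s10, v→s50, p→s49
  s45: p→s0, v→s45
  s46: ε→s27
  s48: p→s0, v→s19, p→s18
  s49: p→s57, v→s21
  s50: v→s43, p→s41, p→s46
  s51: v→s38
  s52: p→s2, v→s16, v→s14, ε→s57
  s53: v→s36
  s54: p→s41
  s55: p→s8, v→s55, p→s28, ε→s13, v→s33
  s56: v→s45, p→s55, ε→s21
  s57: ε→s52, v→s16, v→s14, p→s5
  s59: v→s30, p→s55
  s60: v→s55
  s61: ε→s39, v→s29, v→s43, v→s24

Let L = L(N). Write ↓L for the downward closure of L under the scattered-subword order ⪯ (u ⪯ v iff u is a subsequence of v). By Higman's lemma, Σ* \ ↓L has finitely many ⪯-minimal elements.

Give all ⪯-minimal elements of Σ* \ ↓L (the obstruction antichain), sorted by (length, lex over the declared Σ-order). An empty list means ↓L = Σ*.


Antichain: [pppp, pvppv, vvvpv, pvvpvv].

|Q|=62, |F|=28, |δ|=121 (29 ε).
min D↑ (24 st, q0=0, F={15}): 0:p→1,v→2 1:p→3,v→4 2:p→5,v→6 3:p→7,v→8 4:p→9,v→10 5:p→11,v→12 6:p→13,v→14 7:p→15,v→7 8:p→7,v→16 9:p→17,v→9 10:p→18,v→19 11:p→7,v→20 12:p→9,v→19 13:p→20,v→19 14:p→21,v→14 15:p→15,v→15 16:p→22,v→9 17:p→15,v→15 18:p→17,v→23 19:p→23,v→19 20:p→7,v→9 21:p→23,v→15 22:p→15,v→17 23:p→17,v→15.
'pppp': run [42, 37, 24, 7, 1] end={s19} — reject; 4/4 del acc.
'pvppv': N↓-sim [42, 37, 24, 11, 3, 1] end={s19} ∉↓L; 5/5 single-dels accept.
'vvvpv': run [42, 38, 31, 15, 6, 1] end={s19} rej; 5/5 single-dels accept.
'pvvpvv': |S_i|=[42, 37, 24, 16, 6, 3, 1] end={s19} rej; 6/6 single-dels accept.
4 minimals (antichain).


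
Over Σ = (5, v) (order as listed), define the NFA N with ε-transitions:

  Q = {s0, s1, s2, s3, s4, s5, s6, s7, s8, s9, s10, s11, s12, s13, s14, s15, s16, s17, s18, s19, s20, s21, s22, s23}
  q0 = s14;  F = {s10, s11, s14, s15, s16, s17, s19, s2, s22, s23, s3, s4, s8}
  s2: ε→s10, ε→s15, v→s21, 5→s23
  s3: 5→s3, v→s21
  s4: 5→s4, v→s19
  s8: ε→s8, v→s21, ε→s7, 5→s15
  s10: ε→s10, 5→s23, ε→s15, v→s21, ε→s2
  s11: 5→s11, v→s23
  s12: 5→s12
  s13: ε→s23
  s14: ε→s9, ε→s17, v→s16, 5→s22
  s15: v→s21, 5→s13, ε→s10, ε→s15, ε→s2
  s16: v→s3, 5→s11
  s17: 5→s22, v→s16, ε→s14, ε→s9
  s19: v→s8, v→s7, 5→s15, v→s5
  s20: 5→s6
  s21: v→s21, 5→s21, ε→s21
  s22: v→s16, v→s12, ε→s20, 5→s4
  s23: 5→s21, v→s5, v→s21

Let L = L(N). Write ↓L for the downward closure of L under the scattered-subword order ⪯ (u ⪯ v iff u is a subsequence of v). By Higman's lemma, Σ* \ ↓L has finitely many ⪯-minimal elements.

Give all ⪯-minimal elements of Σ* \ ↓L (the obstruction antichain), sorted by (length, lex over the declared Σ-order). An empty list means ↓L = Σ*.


Antichain: [vvv, v5v5, 55v5v, 55v555].

|Q|=24, |F|=13, |δ|=51 (17 ε).
min D↑ (11 st, q0=0, F={8}): 0:5→1,v→2 1:5→3,v→2 2:5→4,v→5 3:5→3,v→6 4:5→4,v→7 5:5→5,v→8 6:5→9,v→10 7:5→8,v→8 8:5→8,v→8 9:5→7,v→8 10:5→9,v→8 [Hopcroft].
'vvv': run [21, 14, 10, 2] end={s21,s5} ∉↓L; 3/3 del acc.
'v5v5': |S_i|=[21, 14, 10, 3, 1] end={s21} ∉↓L; 4/4 deletions ∈↓L.
'55v5v': run [21, 18, 15, 10, 7, 2] end={s21,s5} ∉↓L; 5/5 del acc.
'55v555': N↓-sim [21, 18, 15, 10, 7, 4, 1] end={s21} rej; 6/6 del acc.
4 minimals (antichain).


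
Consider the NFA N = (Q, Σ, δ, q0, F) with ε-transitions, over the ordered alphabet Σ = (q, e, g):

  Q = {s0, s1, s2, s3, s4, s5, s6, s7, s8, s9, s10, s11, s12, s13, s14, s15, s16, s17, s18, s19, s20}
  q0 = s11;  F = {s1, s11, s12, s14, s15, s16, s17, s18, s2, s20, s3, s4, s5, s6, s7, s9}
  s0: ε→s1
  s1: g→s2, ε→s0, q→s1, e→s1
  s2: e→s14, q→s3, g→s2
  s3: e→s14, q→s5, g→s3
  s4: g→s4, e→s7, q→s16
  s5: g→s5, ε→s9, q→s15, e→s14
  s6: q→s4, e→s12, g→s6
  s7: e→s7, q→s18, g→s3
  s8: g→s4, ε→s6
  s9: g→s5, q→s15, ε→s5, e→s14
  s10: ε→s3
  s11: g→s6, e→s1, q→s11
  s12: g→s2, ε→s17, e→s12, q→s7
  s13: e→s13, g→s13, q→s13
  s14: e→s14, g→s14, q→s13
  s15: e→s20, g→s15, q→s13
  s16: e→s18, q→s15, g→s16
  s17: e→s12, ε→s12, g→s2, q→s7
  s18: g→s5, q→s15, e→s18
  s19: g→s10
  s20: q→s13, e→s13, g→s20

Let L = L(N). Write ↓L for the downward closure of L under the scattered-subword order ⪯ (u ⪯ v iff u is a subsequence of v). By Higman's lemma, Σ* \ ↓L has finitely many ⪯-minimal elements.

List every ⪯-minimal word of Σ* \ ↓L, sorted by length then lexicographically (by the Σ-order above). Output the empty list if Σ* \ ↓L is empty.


A = [egeq, gqqqq, gqqqee].

|Q|=21, |F|=16, |δ|=61 (8 ε).
min D↑ (15 st, q0=0, F={11}): 0:q→0,e→1,g→2 1:q→1,e→1,g→3 2:q→4,e→5,g→2 3:q→6,e→7,g→3 4:q→8,e→9,g→4 5:q→9,e→5,g→3 6:q→10,e→7,g→6 7:q→11,e→7,g→7 8:q→12,e→13,g→8 9:q→13,e→9,g→6 10:q→12,e→7,g→10 11:q→11,e→11,g→11 12:q→11,e→14,g→12 13:q→12,e→13,g→10 14:q→11,e→11,g→14.
'egeq': N↓-sim [18, 14, 8, 3, 1] end={s13} ∉↓L; 4/4 deletions ∈↓L.
'gqqqq': |S_i|=[18, 15, 11, 8, 3, 1] end={s13} — reject; 5/5 deletions ∈↓L.
'gqqqee': run [18, 15, 11, 8, 3, 2, 1] end={s13} ∉↓L; 6/6 deletions ∈↓L.
3 obstructions.


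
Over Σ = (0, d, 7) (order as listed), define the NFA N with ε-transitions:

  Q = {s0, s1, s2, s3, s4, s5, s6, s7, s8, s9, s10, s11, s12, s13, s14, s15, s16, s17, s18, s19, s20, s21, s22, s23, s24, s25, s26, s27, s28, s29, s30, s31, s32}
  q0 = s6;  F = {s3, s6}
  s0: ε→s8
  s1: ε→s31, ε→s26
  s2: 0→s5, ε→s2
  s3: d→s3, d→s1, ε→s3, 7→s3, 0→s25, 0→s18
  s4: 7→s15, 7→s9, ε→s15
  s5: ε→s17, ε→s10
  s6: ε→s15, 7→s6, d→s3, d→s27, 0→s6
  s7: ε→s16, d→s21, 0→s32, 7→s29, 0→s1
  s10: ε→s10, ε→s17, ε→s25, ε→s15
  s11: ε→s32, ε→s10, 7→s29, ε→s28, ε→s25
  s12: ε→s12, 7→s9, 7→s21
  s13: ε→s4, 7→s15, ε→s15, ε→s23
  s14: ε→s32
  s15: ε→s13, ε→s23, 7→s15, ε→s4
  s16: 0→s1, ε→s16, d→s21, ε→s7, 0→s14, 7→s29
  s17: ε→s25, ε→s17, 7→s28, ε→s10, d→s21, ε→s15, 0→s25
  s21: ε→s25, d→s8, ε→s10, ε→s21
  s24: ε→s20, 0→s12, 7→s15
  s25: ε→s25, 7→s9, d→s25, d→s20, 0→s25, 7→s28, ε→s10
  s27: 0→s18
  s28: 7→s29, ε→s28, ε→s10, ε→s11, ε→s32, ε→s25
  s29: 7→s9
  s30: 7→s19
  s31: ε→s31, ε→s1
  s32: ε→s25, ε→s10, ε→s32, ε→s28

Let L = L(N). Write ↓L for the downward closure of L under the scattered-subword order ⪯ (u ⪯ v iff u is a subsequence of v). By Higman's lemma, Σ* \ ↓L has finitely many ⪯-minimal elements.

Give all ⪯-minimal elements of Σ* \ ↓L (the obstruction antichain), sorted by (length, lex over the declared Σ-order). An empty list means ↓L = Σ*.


min(Σ*\↓L) = [d0].

|Q|=33, |F|=2, |δ|=89 (49 ε).
min D↑ (3 st, q0=0, F={2}): 0:0→0,d→1,7→0 1:0→2,d→1,7→1 2:0→2,d→2,7→2.
'd0': run [22, 21, 16] end={s10,s11,s13,s15,s17,s18,s20,s21,s23,s25,s28,s29,…} rej; 2/2 del acc.
1 minimals (antichain).
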